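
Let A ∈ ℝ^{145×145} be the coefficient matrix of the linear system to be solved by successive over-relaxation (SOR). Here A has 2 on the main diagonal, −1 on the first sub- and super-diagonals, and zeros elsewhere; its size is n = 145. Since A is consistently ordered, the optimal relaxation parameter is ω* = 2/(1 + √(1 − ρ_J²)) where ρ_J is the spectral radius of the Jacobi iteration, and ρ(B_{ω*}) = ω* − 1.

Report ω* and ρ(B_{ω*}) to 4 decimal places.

ρ_J = max_k |cos(kπ/146)| = cos(π/146) = 0.9998
√(1−ρ_J²) simplifies to sin(π/146) = 0.02152.
So ω* = 2/1.02152 = 1.9579 (Young).
[ρ_SOR] ω* − 1 = 0.9579.

ω* = 1.9579, ρ_SOR = 0.9579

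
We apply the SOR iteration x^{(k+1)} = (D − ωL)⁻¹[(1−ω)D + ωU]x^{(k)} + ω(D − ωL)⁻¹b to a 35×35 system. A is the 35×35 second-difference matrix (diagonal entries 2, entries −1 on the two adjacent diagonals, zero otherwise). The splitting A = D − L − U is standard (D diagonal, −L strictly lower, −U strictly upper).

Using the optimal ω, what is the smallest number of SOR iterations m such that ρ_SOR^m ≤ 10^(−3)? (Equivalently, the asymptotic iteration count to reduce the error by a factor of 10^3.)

½·tridiag(1,0,1) at n=35: λ_k = cos(kπ/36); max |λ| at k=1 ⇒ ρ_J = cos(π/36) ≈ 0.9961947.
1 − cos²(π/36) = sin²(π/36) ⇒ √(1−ρ_J²) = sin(π/36) = 0.0871557.
So ω* = 2/1.0871557 = 1.8396629 (Young).
ρ_SOR = ω* − 1 = 1.8396629 − 1 = 0.8396629.
3·ln10 = 6.90776; −ln(0.8396629) = 0.174755; m = ⌈6.90776/0.174755⌉ = ⌈39.528⌉ = 40.

m = 40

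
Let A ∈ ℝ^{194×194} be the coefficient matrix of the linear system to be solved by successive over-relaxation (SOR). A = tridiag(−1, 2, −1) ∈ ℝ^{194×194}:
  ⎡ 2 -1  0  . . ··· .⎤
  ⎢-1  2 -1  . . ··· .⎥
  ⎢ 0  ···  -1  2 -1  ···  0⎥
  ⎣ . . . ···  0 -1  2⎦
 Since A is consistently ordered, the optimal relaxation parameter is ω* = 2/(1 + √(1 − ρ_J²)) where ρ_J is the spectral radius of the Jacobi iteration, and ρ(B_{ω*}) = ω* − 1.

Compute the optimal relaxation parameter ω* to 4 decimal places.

B_J for the 194×194 system has eigenvalues cos(kπ/195); ρ_J = cos(π/195) = 0.9999.
root = sin(π/195) = 0.01611  (since 1−cos² = sin²).
ω* = 2/(1 + 0.01611) = 2/1.01611 = 1.9683.
and ρ(B_{ω*}) = 1.9683 − 1 = 0.9683.

ω* = 1.9683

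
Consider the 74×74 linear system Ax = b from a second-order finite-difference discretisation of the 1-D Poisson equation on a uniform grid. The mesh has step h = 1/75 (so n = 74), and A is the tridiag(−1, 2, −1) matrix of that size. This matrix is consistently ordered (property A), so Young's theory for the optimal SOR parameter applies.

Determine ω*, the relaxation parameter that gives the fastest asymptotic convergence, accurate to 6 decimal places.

½·tridiag(1,0,1) at n=74: λ_k = cos(kπ/75); max |λ| at k=1 ⇒ ρ_J = cos(π/75) ≈ 0.999123.
root = sin(π/75) = 0.0418757  (since 1−cos² = sin²).
ω* = 2/(1+0.0418757) = 1.919615
ρ(B_{ω*}) = ω*−1 = 0.919615

ω* = 1.919615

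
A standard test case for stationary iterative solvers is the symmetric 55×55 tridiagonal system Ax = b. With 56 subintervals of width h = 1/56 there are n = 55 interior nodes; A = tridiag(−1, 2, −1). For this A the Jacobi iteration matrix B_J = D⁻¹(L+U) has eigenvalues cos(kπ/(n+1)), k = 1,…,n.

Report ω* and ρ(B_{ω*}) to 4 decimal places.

With n=55, ρ(Jacobi) = cos(π/56) = 0.9984.
√(1−ρ_J²) simplifies to sin(π/56) = 0.05607.
ω* = 2 / (1 + 0.05607) = 2 / 1.05607 ≈ 1.8938.
At ω = 1.8938 every |λ(B_ω)| = ω−1, so ρ_SOR = 0.8938.

ω* = 1.8938, ρ_SOR = 0.8938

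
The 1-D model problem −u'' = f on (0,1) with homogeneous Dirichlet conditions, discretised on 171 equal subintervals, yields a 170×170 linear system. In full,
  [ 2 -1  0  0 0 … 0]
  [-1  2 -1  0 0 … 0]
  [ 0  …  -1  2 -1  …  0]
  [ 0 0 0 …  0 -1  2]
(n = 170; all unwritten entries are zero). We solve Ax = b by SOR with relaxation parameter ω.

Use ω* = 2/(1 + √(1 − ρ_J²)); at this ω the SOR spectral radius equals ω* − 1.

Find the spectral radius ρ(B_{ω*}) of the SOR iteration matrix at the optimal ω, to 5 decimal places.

ρ_SOR = 0.96392

spectrum of D⁻¹(L+U) = {cos(kπ/171) : 1≤k≤170}; ρ_J = cos(π/171) = 0.99983.
√(1−ρ_J²) simplifies to sin(π/171) = 0.018371.
Young: ω* = 2/(1+√(1−ρ_J²)) = 2/(1+0.018371) = 2/1.018371 = 1.96392.
[ρ_SOR] ω* − 1 = 0.96392.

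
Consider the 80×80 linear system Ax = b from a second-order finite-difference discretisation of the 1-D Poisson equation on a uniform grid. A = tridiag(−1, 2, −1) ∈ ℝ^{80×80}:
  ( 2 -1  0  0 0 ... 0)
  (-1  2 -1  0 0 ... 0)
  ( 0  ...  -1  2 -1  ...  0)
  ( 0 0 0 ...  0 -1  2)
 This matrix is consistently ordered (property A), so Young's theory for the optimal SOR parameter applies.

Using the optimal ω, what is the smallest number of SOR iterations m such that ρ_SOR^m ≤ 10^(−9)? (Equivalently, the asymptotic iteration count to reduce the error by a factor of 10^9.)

m = 268

B_J for the 80×80 system has eigenvalues cos(kπ/81); ρ_J = cos(π/81) = 0.9992480.
√(1 − cos²(π/81)) = sin(π/81) ≈ 0.0387754.
ω* = 2/(1+0.0387754) = 1.9253440
Hence ρ(B_{ω*}) = 1.9253440 − 1 = 0.9253440.
Need (0.9253440)^m ≤ 10^(−9): m ≥ 9·ln10/|ln 0.9253440| = 20.7233/0.0775897 = 267.088 ⇒ m = 268.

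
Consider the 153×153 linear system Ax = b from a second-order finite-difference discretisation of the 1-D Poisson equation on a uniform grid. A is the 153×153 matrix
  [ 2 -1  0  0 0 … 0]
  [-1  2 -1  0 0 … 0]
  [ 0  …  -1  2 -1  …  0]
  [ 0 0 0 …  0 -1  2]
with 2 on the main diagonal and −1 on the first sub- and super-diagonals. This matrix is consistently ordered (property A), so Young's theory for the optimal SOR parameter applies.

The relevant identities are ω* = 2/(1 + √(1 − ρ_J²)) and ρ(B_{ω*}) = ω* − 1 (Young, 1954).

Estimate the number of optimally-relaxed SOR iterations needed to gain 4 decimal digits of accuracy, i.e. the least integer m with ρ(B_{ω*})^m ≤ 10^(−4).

B_J for the 153×153 system has eigenvalues cos(kπ/154); ρ_J = cos(π/154) = 0.9997919.
√(1−ρ_J²) = |sin(π/154)| = 0.0203985
ω* = 2 / (1 + 0.0203985) = 2 / 1.0203985 ≈ 1.9600186.
ρ_SOR = ω* − 1 ≈ 0.9600186.
4·ln10 = 9.21034; −ln(0.9600186) = 0.0408026; m = ⌈9.21034/0.0408026⌉ = ⌈225.729⌉ = 226.

m = 226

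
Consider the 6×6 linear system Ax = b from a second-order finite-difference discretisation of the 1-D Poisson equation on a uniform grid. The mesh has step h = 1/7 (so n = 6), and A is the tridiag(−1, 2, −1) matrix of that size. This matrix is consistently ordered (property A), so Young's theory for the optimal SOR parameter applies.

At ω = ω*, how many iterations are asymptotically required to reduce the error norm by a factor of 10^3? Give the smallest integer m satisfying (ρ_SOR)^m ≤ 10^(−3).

m = 8

[ρ_J] n=6: ρ(B_J) = cos(π/(n+1)) = cos(π/7) = 0.9009689.
root = sin(π/7) = 0.4338837  (since 1−cos² = sin²).
So ω* = 2/1.4338837 = 1.3948133 (Young).
Hence ρ(B_{ω*}) = 1.3948133 − 1 = 0.3948133.
3·ln10 = 6.90776; −ln(0.3948133) = 0.929342; m = ⌈6.90776/0.929342⌉ = ⌈7.433⌉ = 8.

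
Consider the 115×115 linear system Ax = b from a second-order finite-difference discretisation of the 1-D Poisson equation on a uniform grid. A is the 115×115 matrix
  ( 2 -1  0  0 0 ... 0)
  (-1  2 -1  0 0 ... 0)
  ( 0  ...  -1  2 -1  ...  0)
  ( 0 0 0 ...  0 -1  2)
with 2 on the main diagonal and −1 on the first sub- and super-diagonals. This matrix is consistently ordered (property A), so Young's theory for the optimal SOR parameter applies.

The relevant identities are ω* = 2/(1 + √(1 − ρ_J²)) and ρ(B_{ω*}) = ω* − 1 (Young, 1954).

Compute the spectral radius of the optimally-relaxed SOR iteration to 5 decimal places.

ρ_SOR = 0.94727

spectrum of D⁻¹(L+U) = {cos(kπ/116) : 1≤k≤115}; ρ_J = cos(π/116) = 0.99963.
root = sin(π/116) = 0.027079  (since 1−cos² = sin²).
Then 2/(1+√(1−ρ_J²)) = 2/(1+0.027079); ω* = 2/1.027079 = 1.94727.
ρ_SOR = ω* − 1 ≈ 0.94727.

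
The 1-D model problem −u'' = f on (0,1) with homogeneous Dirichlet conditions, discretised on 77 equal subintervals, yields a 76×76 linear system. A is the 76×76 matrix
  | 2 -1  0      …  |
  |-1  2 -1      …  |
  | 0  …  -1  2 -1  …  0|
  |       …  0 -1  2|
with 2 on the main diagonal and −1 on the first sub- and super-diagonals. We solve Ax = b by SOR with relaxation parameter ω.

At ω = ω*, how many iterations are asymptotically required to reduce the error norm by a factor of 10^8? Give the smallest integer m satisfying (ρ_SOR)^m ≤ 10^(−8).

n=76: λ(B_J) = 1 − λ(A)/2 = cos(kπ/77); k=1 gives ρ_J = 0.9991678.
1 − cos²(π/77) = sin²(π/77) ⇒ √(1−ρ_J²) = sin(π/77) = 0.0407886.
Young: ω* = 2/(1+√(1−ρ_J²)) = 2/(1+0.0407886) = 2/1.0407886 = 1.9216198.
and ρ(B_{ω*}) = 1.9216198 − 1 = 0.9216198.
8·ln10 = 18.4207; −ln(0.9216198) = 0.0816225; m = ⌈18.4207/0.0816225⌉ = ⌈225.682⌉ = 226.

m = 226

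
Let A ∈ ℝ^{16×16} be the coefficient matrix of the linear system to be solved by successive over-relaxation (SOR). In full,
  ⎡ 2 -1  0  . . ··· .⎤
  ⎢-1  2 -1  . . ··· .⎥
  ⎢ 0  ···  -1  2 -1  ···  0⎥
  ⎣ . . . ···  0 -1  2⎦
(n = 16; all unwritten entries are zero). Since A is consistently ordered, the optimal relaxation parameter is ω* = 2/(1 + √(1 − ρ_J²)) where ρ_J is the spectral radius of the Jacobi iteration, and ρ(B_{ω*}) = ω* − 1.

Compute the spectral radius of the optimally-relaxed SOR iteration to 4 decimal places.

ρ_J = max_k |cos(kπ/17)| = cos(π/17) = 0.9830
root = sin(π/17) = 0.18375  (since 1−cos² = sin²).
ω* = 2/(1+0.18375) = 1.6895
[ρ_SOR] ω* − 1 = 0.6895.

ρ_SOR = 0.6895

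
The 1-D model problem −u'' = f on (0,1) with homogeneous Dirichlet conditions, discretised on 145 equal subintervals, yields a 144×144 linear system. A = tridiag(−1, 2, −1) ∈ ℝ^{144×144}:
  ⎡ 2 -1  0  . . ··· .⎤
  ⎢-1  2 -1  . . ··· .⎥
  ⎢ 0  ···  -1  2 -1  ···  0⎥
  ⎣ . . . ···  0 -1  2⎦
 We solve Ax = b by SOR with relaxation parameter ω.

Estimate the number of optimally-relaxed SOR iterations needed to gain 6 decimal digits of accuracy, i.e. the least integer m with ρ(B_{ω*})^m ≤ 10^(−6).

spectrum of D⁻¹(L+U) = {cos(kπ/145) : 1≤k≤144}; ρ_J = cos(π/145) = 0.9997653.
√(1 − cos²(π/145)) = sin(π/145) ≈ 0.0216645.
Then 2/(1+√(1−ρ_J²)) = 2/(1+0.0216645); ω* = 2/1.0216645 = 1.9575898.
ρ(B_{ω*}) = ω*−1 = 0.9575898
m ≥ 6·ln10 / (−ln 0.9575898) = 318.801; smallest integer m = 319.

m = 319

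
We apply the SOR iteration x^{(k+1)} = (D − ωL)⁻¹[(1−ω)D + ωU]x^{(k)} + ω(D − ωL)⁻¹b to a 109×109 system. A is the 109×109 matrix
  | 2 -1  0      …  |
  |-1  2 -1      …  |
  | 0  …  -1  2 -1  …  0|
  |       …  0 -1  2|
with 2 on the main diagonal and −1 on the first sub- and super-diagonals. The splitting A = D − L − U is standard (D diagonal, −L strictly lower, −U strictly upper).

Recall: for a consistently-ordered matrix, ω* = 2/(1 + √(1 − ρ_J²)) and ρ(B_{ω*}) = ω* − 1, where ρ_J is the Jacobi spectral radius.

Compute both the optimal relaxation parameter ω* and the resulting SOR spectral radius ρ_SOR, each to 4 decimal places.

ω* = 1.9445, ρ_SOR = 0.9445

ρ_J = max_k |cos(kπ/110)| = cos(π/110) = 0.9996
√(1 − cos²(π/110)) = sin(π/110) ≈ 0.02856.
So ω* = 2/1.02856 = 1.9445 (Young).
[ρ_SOR] ω* − 1 = 0.9445.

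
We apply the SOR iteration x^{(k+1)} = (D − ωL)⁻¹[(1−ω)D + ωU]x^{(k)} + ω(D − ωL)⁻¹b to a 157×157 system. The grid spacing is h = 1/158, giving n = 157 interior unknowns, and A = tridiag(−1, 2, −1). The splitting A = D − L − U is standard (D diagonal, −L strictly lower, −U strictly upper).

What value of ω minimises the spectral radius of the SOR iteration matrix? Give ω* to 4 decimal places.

½·tridiag(1,0,1) at n=157: λ_k = cos(kπ/158); max |λ| at k=1 ⇒ ρ_J = cos(π/158) ≈ 0.9998.
1 − cos²(π/158) = sin²(π/158) ⇒ √(1−ρ_J²) = sin(π/158) = 0.01988.
Then 2/(1+√(1−ρ_J²)) = 2/(1+0.01988); ω* = 2/1.01988 = 1.9610.
ρ_SOR = ω* − 1 ≈ 0.9610.

ω* = 1.9610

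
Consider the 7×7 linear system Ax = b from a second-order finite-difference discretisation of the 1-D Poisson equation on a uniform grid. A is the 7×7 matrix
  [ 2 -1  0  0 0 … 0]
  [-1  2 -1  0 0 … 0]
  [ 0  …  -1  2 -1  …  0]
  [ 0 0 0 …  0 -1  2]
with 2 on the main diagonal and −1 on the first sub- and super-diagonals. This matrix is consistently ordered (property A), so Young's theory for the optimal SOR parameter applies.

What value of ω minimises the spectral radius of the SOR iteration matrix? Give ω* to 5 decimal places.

ω* = 1.44646

ρ_J = max_k |cos(kπ/8)| = cos(π/8) = 0.92388
1 − cos²(π/8) = sin²(π/8) ⇒ √(1−ρ_J²) = sin(π/8) = 0.382683.
ω* = 2 / (1 + 0.382683) = 2 / 1.382683 ≈ 1.44646.
At ω = 1.44646 every |λ(B_ω)| = ω−1, so ρ_SOR = 0.44646.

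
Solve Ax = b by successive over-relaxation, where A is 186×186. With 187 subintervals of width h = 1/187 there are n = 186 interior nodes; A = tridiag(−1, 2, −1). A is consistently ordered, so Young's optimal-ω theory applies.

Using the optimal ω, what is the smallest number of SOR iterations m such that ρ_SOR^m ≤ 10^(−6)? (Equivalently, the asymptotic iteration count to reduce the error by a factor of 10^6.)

m = 412

With n=186, ρ(Jacobi) = cos(π/187) = 0.9998589.
1 − cos²(π/187) = sin²(π/187) ⇒ √(1−ρ_J²) = sin(π/187) = 0.0167992.
So ω* = 2/1.0167992 = 1.9669567 (Young).
Hence ρ(B_{ω*}) = 1.9669567 − 1 = 0.9669567.
m ≥ 6·ln10 / (−ln 0.9669567) = 411.156; smallest integer m = 412.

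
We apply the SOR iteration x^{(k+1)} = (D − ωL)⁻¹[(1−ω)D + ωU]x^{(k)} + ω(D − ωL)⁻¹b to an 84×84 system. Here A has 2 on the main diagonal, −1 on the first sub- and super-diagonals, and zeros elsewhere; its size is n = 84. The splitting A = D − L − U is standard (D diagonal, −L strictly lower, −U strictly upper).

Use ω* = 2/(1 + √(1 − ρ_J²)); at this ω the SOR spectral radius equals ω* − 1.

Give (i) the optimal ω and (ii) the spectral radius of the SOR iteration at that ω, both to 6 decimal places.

ρ_J = max_k |cos(kπ/85)| = cos(π/85) = 0.999317
√(1−ρ_J²) = |sin(π/85)| = 0.0369515
So ω* = 2/1.0369515 = 1.928731 (Young).
ρ_SOR = ω* − 1 = 1.928731 − 1 = 0.928731.

ω* = 1.928731, ρ_SOR = 0.928731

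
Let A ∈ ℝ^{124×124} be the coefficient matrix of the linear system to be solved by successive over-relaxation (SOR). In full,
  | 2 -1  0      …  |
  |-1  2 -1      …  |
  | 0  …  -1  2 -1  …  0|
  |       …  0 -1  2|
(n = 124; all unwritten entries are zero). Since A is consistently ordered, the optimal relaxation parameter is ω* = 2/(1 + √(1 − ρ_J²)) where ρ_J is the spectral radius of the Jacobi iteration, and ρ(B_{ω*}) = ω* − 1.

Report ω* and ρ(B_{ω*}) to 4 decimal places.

ω* = 1.9510, ρ_SOR = 0.9510

With n=124, ρ(Jacobi) = cos(π/125) = 0.9997.
√(1 − cos²(π/125)) = sin(π/125) ≈ 0.02513.
Then 2/(1+√(1−ρ_J²)) = 2/(1+0.02513); ω* = 2/1.02513 = 1.9510.
At ω = 1.9510 every |λ(B_ω)| = ω−1, so ρ_SOR = 0.9510.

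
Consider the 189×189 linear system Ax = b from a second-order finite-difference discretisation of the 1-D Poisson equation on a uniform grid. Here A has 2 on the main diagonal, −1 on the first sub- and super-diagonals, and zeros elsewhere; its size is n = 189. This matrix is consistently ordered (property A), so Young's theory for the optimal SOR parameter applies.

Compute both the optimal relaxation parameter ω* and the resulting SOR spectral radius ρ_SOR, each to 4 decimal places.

ρ_J = max_k |cos(kπ/190)| = cos(π/190) = 0.9999
1 − cos²(π/190) = sin²(π/190) ⇒ √(1−ρ_J²) = sin(π/190) = 0.01653.
Then 2/(1+√(1−ρ_J²)) = 2/(1+0.01653); ω* = 2/1.01653 = 1.9675.
ρ_SOR = ω* − 1 = 1.9675 − 1 = 0.9675.

ω* = 1.9675, ρ_SOR = 0.9675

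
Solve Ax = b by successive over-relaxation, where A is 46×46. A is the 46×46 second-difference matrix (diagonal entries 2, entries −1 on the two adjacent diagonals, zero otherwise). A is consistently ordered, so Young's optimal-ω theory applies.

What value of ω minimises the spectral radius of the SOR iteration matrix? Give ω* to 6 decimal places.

ω* = 1.874779

ρ_J = max_k |cos(kπ/47)| = cos(π/47) = 0.997767
root = sin(π/47) = 0.0667926  (since 1−cos² = sin²).
Young: ω* = 2/(1+√(1−ρ_J²)) = 2/(1+0.0667926) = 2/1.0667926 = 1.874779.
ρ_SOR = ω* − 1 = 1.874779 − 1 = 0.874779.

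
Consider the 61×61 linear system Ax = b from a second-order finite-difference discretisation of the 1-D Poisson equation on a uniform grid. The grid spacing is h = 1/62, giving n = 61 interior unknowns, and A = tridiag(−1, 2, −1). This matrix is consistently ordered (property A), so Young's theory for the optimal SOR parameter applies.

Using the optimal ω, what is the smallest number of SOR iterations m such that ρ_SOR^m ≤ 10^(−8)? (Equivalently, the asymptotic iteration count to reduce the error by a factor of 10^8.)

n=61: λ(B_J) = 1 − λ(A)/2 = cos(kπ/62); k=1 gives ρ_J = 0.9987165.
√(1 − cos²(π/62)) = sin(π/62) ≈ 0.0506492.
ω* = 2/(1+0.0506492) = 1.9035849
At ω = 1.9035849 every |λ(B_ω)| = ω−1, so ρ_SOR = 0.9035849.
m ≥ 8·ln10 / (−ln 0.9035849) = 181.691; smallest integer m = 182.

m = 182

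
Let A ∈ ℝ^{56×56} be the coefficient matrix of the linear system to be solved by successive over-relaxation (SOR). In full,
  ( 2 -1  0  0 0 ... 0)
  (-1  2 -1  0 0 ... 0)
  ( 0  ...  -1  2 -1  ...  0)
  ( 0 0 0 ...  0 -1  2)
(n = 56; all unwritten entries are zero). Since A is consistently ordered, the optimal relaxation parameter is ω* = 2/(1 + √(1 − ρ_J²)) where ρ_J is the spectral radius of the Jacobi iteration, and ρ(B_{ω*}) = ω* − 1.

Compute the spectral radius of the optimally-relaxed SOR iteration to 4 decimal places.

ρ_SOR = 0.8956

n=56: λ(B_J) = 1 − λ(A)/2 = cos(kπ/57); k=1 gives ρ_J = 0.9985.
√(1−ρ_J²) simplifies to sin(π/57) = 0.05509.
So ω* = 2/1.05509 = 1.8956 (Young).
Hence ρ(B_{ω*}) = 1.8956 − 1 = 0.8956.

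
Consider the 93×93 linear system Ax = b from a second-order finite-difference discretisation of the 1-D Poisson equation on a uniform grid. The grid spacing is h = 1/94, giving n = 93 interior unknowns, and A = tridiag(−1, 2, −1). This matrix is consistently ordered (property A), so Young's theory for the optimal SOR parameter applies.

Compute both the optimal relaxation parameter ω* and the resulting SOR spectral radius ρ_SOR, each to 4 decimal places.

ρ_J = max_k |cos(kπ/94)| = cos(π/94) = 0.9994
√(1−ρ_J²) simplifies to sin(π/94) = 0.03341.
ω* = 2/(1 + 0.03341) = 2/1.03341 = 1.9353.
ρ(B_{ω*}) = ω*−1 = 0.9353

ω* = 1.9353, ρ_SOR = 0.9353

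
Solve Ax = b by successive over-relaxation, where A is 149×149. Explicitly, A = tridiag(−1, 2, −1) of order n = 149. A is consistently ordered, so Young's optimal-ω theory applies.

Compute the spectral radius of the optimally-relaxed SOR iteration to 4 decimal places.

ρ_J = max_k |cos(kπ/150)| = cos(π/150) = 0.9998
1 − cos²(π/150) = sin²(π/150) ⇒ √(1−ρ_J²) = sin(π/150) = 0.02094.
Then 2/(1+√(1−ρ_J²)) = 2/(1+0.02094); ω* = 2/1.02094 = 1.9590.
At ω = 1.9590 every |λ(B_ω)| = ω−1, so ρ_SOR = 0.9590.

ρ_SOR = 0.9590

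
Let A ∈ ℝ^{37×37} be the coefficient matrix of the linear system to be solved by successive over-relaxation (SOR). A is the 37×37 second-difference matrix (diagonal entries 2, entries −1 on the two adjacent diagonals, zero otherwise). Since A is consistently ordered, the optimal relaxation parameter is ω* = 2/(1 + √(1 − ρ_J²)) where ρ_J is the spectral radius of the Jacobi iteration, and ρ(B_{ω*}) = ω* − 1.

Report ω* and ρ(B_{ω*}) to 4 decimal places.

ω* = 1.8474, ρ_SOR = 0.8474

n=37: λ(B_J) = 1 − λ(A)/2 = cos(kπ/38); k=1 gives ρ_J = 0.9966.
1 − cos²(π/38) = sin²(π/38) ⇒ √(1−ρ_J²) = sin(π/38) = 0.08258.
[ω*] 2 ÷ (1 + 0.08258) = 2 ÷ 1.08258 = 1.8474.
[ρ_SOR] ω* − 1 = 0.8474.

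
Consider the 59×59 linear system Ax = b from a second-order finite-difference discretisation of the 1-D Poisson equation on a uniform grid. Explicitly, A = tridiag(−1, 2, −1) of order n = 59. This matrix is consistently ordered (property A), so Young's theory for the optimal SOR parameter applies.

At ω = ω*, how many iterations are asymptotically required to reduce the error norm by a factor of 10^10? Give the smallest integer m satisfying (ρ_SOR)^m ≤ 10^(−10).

m = 220

½·tridiag(1,0,1) at n=59: λ_k = cos(kπ/60); max |λ| at k=1 ⇒ ρ_J = cos(π/60) ≈ 0.9986295.
√(1−ρ_J²) simplifies to sin(π/60) = 0.0523360.
Then 2/(1+√(1−ρ_J²)) = 2/(1+0.0523360); ω* = 2/1.0523360 = 1.9005337.
ρ_SOR = ω* − 1 ≈ 0.9005337.
10·ln10 = 23.0259; −ln(0.9005337) = 0.104768; m = ⌈23.0259/0.104768⌉ = ⌈219.780⌉ = 220.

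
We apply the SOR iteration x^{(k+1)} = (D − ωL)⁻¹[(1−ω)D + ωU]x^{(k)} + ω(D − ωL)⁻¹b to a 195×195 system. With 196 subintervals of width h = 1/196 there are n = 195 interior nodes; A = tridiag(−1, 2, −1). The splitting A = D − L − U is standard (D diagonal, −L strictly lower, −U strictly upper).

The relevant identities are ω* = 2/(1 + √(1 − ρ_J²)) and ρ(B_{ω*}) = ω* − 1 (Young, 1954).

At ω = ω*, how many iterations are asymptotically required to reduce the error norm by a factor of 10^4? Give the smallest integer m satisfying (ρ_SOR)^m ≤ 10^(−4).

m = 288

B_J for the 195×195 system has eigenvalues cos(kπ/196); ρ_J = cos(π/196) = 0.9998715.
root = sin(π/196) = 0.0160278  (since 1−cos² = sin²).
So ω* = 2/1.0160278 = 1.9684501 (Young).
[ρ_SOR] ω* − 1 = 0.9684501.
ρ_SOR^m ≤ 10^(−4) ⇔ m ≥ 4·ln10/(−ln 0.9684501) = 9.21034/0.0320583 = 287.300; m = ⌈287.300⌉ = 288.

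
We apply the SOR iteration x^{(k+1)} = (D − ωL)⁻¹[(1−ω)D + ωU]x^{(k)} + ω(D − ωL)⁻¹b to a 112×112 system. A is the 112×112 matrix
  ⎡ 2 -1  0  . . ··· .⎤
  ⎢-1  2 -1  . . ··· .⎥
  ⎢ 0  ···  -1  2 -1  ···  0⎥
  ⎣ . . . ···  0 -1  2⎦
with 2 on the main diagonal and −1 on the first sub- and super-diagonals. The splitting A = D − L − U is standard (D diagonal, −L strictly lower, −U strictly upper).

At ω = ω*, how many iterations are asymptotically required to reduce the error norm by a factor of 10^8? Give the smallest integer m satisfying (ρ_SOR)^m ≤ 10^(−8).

m = 332

ρ_J = max_k |cos(kπ/113)| = cos(π/113) = 0.9996136
√(1 − cos²(π/113)) = sin(π/113) ≈ 0.0277981.
ω* = 2/(1 + 0.0277981) = 2/1.0277981 = 1.9459075.
At ω = 1.9459075 every |λ(B_ω)| = ω−1, so ρ_SOR = 0.9459075.
(0.9459075)^m ≤ 10^{−8}  ⇒  m·ln(0.9459075) ≤ −8·ln10  ⇒  m ≥ 331.245  ⇒  m = 332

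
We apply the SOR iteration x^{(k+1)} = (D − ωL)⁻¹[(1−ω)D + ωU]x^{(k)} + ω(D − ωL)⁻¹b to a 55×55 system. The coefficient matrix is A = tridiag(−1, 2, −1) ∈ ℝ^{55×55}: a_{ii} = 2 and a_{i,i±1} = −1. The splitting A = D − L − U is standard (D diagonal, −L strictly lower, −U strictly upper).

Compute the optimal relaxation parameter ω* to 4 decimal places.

spectrum of D⁻¹(L+U) = {cos(kπ/56) : 1≤k≤55}; ρ_J = cos(π/56) = 0.9984.
√(1−ρ_J²) = |sin(π/56)| = 0.05607
Young: ω* = 2/(1+√(1−ρ_J²)) = 2/(1+0.05607) = 2/1.05607 = 1.8938.
[ρ_SOR] ω* − 1 = 0.8938.

ω* = 1.8938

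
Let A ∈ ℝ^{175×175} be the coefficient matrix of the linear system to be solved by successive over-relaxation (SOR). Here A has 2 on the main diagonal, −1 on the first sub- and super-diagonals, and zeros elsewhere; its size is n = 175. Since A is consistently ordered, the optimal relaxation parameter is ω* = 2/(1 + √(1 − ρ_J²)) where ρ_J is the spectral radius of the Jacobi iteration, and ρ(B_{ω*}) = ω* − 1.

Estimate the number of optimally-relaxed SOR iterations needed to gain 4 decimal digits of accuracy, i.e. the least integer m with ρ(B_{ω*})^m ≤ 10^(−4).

m = 258

½·tridiag(1,0,1) at n=175: λ_k = cos(kπ/176); max |λ| at k=1 ⇒ ρ_J = cos(π/176) ≈ 0.9998407.
√(1 − cos²(π/176)) = sin(π/176) ≈ 0.0178490.
Young: ω* = 2/(1+√(1−ρ_J²)) = 2/(1+0.0178490) = 2/1.0178490 = 1.9649280.
and ρ(B_{ω*}) = 1.9649280 − 1 = 0.9649280.
(0.9649280)^m ≤ 10^{−4}  ⇒  m·ln(0.9649280) ≤ −4·ln10  ⇒  m ≥ 257.980  ⇒  m = 258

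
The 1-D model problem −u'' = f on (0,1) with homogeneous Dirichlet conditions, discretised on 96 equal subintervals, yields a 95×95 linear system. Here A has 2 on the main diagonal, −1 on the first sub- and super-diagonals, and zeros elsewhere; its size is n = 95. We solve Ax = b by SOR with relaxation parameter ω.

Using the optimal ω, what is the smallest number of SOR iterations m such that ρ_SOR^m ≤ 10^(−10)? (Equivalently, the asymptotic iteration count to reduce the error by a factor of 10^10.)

m = 352

spectrum of D⁻¹(L+U) = {cos(kπ/96) : 1≤k≤95}; ρ_J = cos(π/96) = 0.9994646.
√(1−ρ_J²) simplifies to sin(π/96) = 0.0327191.
ω* = 2/(1 + 0.0327191) = 2/1.0327191 = 1.9366350.
Hence ρ(B_{ω*}) = 1.9366350 − 1 = 0.9366350.
Need (0.9366350)^m ≤ 10^(−10): m ≥ 10·ln10/|ln 0.9366350| = 23.0259/0.0654616 = 351.747 ⇒ m = 352.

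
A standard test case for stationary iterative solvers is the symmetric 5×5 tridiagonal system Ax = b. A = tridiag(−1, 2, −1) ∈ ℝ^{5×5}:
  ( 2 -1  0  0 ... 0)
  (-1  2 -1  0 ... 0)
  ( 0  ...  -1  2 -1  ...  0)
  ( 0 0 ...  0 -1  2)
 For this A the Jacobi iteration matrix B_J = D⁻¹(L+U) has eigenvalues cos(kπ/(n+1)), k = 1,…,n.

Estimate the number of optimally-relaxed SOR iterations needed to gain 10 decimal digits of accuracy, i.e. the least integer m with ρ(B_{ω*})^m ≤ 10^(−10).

spectrum of D⁻¹(L+U) = {cos(kπ/6) : 1≤k≤5}; ρ_J = cos(π/6) = 0.8660254.
root = sin(π/6) = 0.5000000  (since 1−cos² = sin²).
[ω*] 2 ÷ (1 + 0.5000000) = 2 ÷ 1.5000000 = 1.3333333.
ρ_SOR = ω* − 1 = 1.3333333 − 1 = 0.3333333.
m ≥ 10·ln10 / (−ln 0.3333333) = 20.959; smallest integer m = 21.

m = 21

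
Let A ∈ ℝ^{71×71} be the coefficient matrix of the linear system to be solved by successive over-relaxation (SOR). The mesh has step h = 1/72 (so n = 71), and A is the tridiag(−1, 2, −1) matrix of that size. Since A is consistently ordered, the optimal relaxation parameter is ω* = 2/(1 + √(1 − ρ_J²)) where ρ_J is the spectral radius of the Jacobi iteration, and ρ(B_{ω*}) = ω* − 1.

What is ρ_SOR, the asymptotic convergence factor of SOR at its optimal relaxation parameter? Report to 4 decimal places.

n=71: λ(B_J) = 1 − λ(A)/2 = cos(kπ/72); k=1 gives ρ_J = 0.9990.
√(1 − cos²(π/72)) = sin(π/72) ≈ 0.04362.
ω* = 2/(1+0.04362) = 1.9164
ρ_SOR = ω* − 1 = 1.9164 − 1 = 0.9164.

ρ_SOR = 0.9164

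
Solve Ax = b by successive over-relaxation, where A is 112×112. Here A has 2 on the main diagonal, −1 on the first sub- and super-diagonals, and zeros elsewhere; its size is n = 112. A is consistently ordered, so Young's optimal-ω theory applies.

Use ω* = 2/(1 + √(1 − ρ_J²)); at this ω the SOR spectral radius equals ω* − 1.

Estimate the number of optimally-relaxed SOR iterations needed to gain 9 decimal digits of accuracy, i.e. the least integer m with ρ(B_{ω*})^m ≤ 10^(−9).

m = 373

With n=112, ρ(Jacobi) = cos(π/113) = 0.9996136.
root = sin(π/113) = 0.0277981  (since 1−cos² = sin²).
[ω*] 2 ÷ (1 + 0.0277981) = 2 ÷ 1.0277981 = 1.9459075.
ρ_SOR = ω* − 1 ≈ 0.9459075.
9·ln10 = 20.7233; −ln(0.9459075) = 0.0556105; m = ⌈20.7233/0.0556105⌉ = ⌈372.651⌉ = 373.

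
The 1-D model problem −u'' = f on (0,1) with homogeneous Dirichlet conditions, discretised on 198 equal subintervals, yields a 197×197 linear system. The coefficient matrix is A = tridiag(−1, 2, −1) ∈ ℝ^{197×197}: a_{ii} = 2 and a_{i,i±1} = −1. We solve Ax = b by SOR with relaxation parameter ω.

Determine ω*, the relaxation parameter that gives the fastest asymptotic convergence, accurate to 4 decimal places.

ω* = 1.9688

[ρ_J] n=197: ρ(B_J) = cos(π/(n+1)) = cos(π/198) = 0.9999.
√(1 − cos²(π/198)) = sin(π/198) ≈ 0.01587.
So ω* = 2/1.01587 = 1.9688 (Young).
At ω = 1.9688 every |λ(B_ω)| = ω−1, so ρ_SOR = 0.9688.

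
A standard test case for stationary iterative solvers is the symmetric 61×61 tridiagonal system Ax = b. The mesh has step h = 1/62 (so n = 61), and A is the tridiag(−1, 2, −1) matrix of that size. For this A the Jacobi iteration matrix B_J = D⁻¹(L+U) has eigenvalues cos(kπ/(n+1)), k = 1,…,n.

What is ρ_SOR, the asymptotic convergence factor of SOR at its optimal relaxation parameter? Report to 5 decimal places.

ρ_SOR = 0.90359

ρ_J = max_k |cos(kπ/62)| = cos(π/62) = 0.99872
√(1−ρ_J²) = |sin(π/62)| = 0.050649
[ω*] 2 ÷ (1 + 0.050649) = 2 ÷ 1.050649 = 1.90359.
ρ_SOR = ω* − 1 ≈ 0.90359.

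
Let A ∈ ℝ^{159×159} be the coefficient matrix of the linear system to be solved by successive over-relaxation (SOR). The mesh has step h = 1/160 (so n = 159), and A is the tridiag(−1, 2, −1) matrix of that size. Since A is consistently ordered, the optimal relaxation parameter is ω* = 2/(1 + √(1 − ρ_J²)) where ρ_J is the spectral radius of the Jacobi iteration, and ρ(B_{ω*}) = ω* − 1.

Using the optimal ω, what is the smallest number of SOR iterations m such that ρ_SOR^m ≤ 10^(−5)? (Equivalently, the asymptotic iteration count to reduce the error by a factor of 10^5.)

½·tridiag(1,0,1) at n=159: λ_k = cos(kπ/160); max |λ| at k=1 ⇒ ρ_J = cos(π/160) ≈ 0.9998072.
1 − cos²(π/160) = sin²(π/160) ⇒ √(1−ρ_J²) = sin(π/160) = 0.0196337.
Then 2/(1+√(1−ρ_J²)) = 2/(1+0.0196337); ω* = 2/1.0196337 = 1.9614887.
[ρ_SOR] ω* − 1 = 0.9614887.
m ≥ 5·ln10 / (−ln 0.9614887) = 293.154; smallest integer m = 294.

m = 294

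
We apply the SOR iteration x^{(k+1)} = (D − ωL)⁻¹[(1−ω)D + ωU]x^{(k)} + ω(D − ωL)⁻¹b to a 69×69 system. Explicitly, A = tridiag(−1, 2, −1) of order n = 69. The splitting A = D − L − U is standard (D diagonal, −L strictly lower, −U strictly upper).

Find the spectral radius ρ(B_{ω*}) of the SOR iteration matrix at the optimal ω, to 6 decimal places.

With n=69, ρ(Jacobi) = cos(π/70) = 0.998993.
√(1−ρ_J²) = |sin(π/70)| = 0.0448648
Young: ω* = 2/(1+√(1−ρ_J²)) = 2/(1+0.0448648) = 2/1.0448648 = 1.914123.
ρ_SOR = ω* − 1 = 1.914123 − 1 = 0.914123.

ρ_SOR = 0.914123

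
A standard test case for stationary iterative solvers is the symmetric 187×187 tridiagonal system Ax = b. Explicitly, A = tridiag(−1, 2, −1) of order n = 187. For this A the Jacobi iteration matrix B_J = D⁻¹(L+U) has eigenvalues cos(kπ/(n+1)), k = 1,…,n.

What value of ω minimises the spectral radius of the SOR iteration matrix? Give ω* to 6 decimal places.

ω* = 1.967130

[ρ_J] n=187: ρ(B_J) = cos(π/(n+1)) = cos(π/188) = 0.999860.
√(1−ρ_J²) = |sin(π/188)| = 0.0167098
Then 2/(1+√(1−ρ_J²)) = 2/(1+0.0167098); ω* = 2/1.0167098 = 1.967130.
ρ_SOR = ω* − 1 ≈ 0.967130.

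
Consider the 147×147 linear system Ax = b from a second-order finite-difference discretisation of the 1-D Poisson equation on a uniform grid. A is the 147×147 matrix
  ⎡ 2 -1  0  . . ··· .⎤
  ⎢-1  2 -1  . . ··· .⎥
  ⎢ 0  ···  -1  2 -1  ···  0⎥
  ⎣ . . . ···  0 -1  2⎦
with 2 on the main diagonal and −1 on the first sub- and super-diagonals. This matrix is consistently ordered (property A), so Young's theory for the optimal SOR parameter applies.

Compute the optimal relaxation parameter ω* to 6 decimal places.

n=147: λ(B_J) = 1 − λ(A)/2 = cos(kπ/148); k=1 gives ρ_J = 0.999775.
√(1 − cos²(π/148)) = sin(π/148) ≈ 0.0212254.
ω* = 2/(1+0.0212254) = 1.958432
Hence ρ(B_{ω*}) = 1.958432 − 1 = 0.958432.

ω* = 1.958432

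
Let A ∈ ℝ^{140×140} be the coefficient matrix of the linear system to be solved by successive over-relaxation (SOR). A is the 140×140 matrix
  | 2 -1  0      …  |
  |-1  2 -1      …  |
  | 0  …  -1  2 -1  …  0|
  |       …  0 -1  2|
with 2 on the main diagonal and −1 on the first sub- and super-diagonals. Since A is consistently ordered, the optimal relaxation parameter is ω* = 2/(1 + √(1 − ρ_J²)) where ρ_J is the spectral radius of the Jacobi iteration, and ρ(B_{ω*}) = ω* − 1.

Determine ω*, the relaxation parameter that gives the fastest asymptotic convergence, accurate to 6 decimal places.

½·tridiag(1,0,1) at n=140: λ_k = cos(kπ/141); max |λ| at k=1 ⇒ ρ_J = cos(π/141) ≈ 0.999752.
1 − cos²(π/141) = sin²(π/141) ⇒ √(1−ρ_J²) = sin(π/141) = 0.0222790.
ω* = 2 / (1 + 0.0222790) = 2 / 1.0222790 ≈ 1.956413.
ρ_SOR = ω* − 1 ≈ 0.956413.

ω* = 1.956413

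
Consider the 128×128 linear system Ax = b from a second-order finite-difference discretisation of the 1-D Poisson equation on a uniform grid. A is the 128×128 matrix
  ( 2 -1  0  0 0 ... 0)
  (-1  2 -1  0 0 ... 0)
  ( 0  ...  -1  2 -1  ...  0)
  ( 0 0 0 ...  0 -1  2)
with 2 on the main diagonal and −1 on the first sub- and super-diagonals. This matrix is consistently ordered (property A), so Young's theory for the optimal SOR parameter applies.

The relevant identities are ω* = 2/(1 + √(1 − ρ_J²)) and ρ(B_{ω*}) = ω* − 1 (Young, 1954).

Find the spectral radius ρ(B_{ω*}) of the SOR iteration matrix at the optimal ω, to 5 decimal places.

½·tridiag(1,0,1) at n=128: λ_k = cos(kπ/129); max |λ| at k=1 ⇒ ρ_J = cos(π/129) ≈ 0.99970.
√(1−ρ_J²) = |sin(π/129)| = 0.024351
ω* = 2/(1 + 0.024351) = 2/1.024351 = 1.95246.
Hence ρ(B_{ω*}) = 1.95246 − 1 = 0.95246.

ρ_SOR = 0.95246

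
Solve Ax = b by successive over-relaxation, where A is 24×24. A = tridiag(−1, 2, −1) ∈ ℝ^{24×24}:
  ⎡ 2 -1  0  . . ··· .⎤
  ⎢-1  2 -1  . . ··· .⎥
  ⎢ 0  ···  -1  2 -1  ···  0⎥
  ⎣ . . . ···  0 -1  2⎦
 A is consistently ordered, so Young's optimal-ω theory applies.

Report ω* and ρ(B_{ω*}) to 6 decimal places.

n=24: λ(B_J) = 1 − λ(A)/2 = cos(kπ/25); k=1 gives ρ_J = 0.992115.
1 − cos²(π/25) = sin²(π/25) ⇒ √(1−ρ_J²) = sin(π/25) = 0.1253332.
Young: ω* = 2/(1+√(1−ρ_J²)) = 2/(1+0.1253332) = 2/1.1253332 = 1.777251.
and ρ(B_{ω*}) = 1.777251 − 1 = 0.777251.

ω* = 1.777251, ρ_SOR = 0.777251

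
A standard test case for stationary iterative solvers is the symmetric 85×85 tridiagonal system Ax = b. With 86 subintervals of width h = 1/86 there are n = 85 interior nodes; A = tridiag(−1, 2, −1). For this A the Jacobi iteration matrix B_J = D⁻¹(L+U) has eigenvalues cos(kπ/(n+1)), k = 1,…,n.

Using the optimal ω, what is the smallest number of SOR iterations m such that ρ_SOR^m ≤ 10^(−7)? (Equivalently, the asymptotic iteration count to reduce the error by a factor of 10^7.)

[ρ_J] n=85: ρ(B_J) = cos(π/(n+1)) = cos(π/86) = 0.9993328.
√(1 − cos²(π/86)) = sin(π/86) ≈ 0.0365220.
So ω* = 2/1.0365220 = 1.9295297 (Young).
Hence ρ(B_{ω*}) = 1.9295297 − 1 = 0.9295297.
Need (0.9295297)^m ≤ 10^(−7): m ≥ 7·ln10/|ln 0.9295297| = 16.1181/0.0730765 = 220.565 ⇒ m = 221.

m = 221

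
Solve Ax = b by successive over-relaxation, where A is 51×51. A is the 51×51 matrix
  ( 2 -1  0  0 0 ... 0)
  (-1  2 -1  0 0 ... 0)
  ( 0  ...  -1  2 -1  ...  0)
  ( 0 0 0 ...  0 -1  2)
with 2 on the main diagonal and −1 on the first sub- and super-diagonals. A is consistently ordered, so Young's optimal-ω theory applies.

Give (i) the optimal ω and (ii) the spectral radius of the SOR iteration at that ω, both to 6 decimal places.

ω* = 1.886119, ρ_SOR = 0.886119

ρ_J = max_k |cos(kπ/52)| = cos(π/52) = 0.998176
1 − cos²(π/52) = sin²(π/52) ⇒ √(1−ρ_J²) = sin(π/52) = 0.0603785.
ω* = 2 / (1 + 0.0603785) = 2 / 1.0603785 ≈ 1.886119.
ρ(B_{ω*}) = ω*−1 = 0.886119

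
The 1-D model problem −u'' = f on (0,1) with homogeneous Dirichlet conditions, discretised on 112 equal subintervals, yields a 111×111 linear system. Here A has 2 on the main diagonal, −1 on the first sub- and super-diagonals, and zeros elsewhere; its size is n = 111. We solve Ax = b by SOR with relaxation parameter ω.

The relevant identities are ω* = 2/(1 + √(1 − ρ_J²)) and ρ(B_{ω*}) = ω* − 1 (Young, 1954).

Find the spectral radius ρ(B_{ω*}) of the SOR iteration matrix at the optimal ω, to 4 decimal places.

n=111: λ(B_J) = 1 − λ(A)/2 = cos(kπ/112); k=1 gives ρ_J = 0.9996.
1 − cos²(π/112) = sin²(π/112) ⇒ √(1−ρ_J²) = sin(π/112) = 0.02805.
[ω*] 2 ÷ (1 + 0.02805) = 2 ÷ 1.02805 = 1.9454.
Hence ρ(B_{ω*}) = 1.9454 − 1 = 0.9454.

ρ_SOR = 0.9454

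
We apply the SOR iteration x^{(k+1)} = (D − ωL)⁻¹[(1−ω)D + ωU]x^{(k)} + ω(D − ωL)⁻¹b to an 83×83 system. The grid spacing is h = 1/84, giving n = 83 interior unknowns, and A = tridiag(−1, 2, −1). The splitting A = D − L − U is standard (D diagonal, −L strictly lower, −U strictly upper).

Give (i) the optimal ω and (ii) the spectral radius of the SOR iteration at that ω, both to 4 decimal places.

ω* = 1.9279, ρ_SOR = 0.9279

With n=83, ρ(Jacobi) = cos(π/84) = 0.9993.
√(1 − cos²(π/84)) = sin(π/84) ≈ 0.03739.
ω* = 2 / (1 + 0.03739) = 2 / 1.03739 ≈ 1.9279.
ρ(B_{ω*}) = ω*−1 = 0.9279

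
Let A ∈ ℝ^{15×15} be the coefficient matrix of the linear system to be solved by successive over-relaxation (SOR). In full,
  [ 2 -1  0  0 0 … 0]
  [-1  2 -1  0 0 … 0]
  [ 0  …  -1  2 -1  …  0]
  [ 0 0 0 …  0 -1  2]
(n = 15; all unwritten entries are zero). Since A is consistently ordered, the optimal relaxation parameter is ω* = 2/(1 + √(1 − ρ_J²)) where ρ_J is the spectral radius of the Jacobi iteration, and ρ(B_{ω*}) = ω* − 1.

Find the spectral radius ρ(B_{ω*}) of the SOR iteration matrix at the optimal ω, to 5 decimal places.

With n=15, ρ(Jacobi) = cos(π/16) = 0.98079.
√(1 − cos²(π/16)) = sin(π/16) ≈ 0.195090.
ω* = 2/(1 + 0.195090) = 2/1.195090 = 1.67351.
[ρ_SOR] ω* − 1 = 0.67351.

ρ_SOR = 0.67351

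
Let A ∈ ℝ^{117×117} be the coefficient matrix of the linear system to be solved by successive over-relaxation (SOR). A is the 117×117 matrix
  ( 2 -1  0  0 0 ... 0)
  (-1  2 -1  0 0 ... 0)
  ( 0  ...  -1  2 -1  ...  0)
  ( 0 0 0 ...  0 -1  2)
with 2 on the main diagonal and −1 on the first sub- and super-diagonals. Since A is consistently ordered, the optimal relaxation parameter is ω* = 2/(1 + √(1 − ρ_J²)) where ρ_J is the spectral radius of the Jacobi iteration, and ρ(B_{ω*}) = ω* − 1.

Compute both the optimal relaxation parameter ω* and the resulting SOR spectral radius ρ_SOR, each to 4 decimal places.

B_J for the 117×117 system has eigenvalues cos(kπ/118); ρ_J = cos(π/118) = 0.9996.
1 − cos²(π/118) = sin²(π/118) ⇒ √(1−ρ_J²) = sin(π/118) = 0.02662.
[ω*] 2 ÷ (1 + 0.02662) = 2 ÷ 1.02662 = 1.9481.
[ρ_SOR] ω* − 1 = 0.9481.

ω* = 1.9481, ρ_SOR = 0.9481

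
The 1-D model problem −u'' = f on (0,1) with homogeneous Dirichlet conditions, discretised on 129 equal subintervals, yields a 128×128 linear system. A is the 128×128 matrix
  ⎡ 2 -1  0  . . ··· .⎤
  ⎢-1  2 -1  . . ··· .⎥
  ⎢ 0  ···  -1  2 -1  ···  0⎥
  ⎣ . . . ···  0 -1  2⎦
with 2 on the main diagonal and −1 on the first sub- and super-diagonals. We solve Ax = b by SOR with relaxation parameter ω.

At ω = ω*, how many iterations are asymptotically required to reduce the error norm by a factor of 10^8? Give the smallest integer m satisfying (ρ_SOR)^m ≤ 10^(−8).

m = 379

With n=128, ρ(Jacobi) = cos(π/129) = 0.9997035.
√(1−ρ_J²) simplifies to sin(π/129) = 0.0243510.
So ω* = 2/1.0243510 = 1.9524558 (Young).
ρ(B_{ω*}) = ω*−1 = 0.9524558
Need (0.9524558)^m ≤ 10^(−8): m ≥ 8·ln10/|ln 0.9524558| = 18.4207/0.0487116 = 378.158 ⇒ m = 379.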